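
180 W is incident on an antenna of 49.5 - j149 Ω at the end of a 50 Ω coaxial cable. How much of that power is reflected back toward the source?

P_reflected ≈ 124 W

|Γ| = |(-0.5 − j149)/(99.5 − j149)| = 0.832
|Γ|² = 0.692
P_refl = |Γ|²·P_inc = 124 W, P_del = (1 − |Γ|²)·P_inc = 55.5 W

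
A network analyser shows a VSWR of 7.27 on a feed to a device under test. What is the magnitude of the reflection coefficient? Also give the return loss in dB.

|Γ| = (S − 1)/(S + 1) = (7.27 − 1)/(7.27 + 1) = 6.27/8.27
RL = −20·log₁₀|Γ| = −20·log₁₀(0.758)

|Γ| ≈ 0.758; return loss ≈ 2.4 dB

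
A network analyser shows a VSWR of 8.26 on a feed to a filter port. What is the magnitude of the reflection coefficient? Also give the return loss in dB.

|Γ| = (S − 1)/(S + 1) = (8.26 − 1)/(8.26 + 1) = 7.26/9.26
RL = −20·log₁₀|Γ| = −20·log₁₀(0.784)

|Γ| ≈ 0.784; return loss ≈ 2.11 dB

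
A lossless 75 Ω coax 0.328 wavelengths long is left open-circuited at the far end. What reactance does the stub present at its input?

X_in ≈ 40 Ω (inductive)

βl = 2π × 0.328 = 118°
tan(βl) = -1.87
For an open-circuited stub, Z_in = −jZ_0·cot(βl) = −jZ_0/tan(βl)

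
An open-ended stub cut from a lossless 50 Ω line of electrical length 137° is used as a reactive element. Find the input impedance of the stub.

Z_in ≈ +j53.6 Ω

tan(βl) = -0.933
For an open-ended stub, Z_in = −jZ_0·cot(βl) = −jZ_0/tan(βl)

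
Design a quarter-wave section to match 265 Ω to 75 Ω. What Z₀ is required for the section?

Z_qwt ≈ 141 Ω

Z_qwt = √(Z_0·R_L) = √(75 × 265) = √19880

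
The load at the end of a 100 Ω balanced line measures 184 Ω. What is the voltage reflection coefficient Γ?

Γ = 0.296

Γ = (Z_L − Z_0)/(Z_L + Z_0) = (184 − 100)/(184 + 100) = 84/284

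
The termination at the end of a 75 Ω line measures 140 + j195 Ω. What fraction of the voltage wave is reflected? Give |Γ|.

Γ = (Z_L − Z_0)/(Z_L + Z_0) = (65 + j195)/(215 + j195)
|Γ| = 206/290

|Γ| ≈ 0.708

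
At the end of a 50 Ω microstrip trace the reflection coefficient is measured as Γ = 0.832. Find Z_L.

Z_L ≈ 545 Ω

Z_L = Z_0·(1 + Γ)/(1 − Γ) = 50·(1.83)/(0.168)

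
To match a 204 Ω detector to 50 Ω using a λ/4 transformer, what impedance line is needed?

Z_qwt ≈ 101 Ω

Z_qwt = √(Z_0·R_L) = √(50 × 204) = √10200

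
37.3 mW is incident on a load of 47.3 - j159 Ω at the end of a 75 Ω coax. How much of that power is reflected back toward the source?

P_reflected ≈ 24.1 mW

|Γ| = |(-27.7 − j159)/(122.3 − j159)| = 0.805
|Γ|² = 0.647
P_refl = |Γ|²·P_inc = 24.1 mW, P_del = (1 − |Γ|²)·P_inc = 13.2 mW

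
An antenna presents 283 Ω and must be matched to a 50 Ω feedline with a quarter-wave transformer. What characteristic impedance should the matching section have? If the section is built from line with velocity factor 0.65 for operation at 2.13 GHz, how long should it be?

Z_qwt ≈ 119 Ω; length ≈ 2.29 cm

Z_qwt = √(Z_0·R_L) = √(50 × 283) = √14150
λ = 0.65·c/f = 0.0915 m, so l = λ/4 = 0.0229 m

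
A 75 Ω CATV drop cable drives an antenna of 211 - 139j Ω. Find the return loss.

Γ = (136 − j139)/(286 − j139), |Γ| = 0.612
RL = −20·log₁₀|Γ| = −20·log₁₀(0.612)

RL ≈ 4.27 dB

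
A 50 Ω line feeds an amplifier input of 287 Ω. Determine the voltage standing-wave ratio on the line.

VSWR ≈ 5.74

For a purely resistive load, VSWR = R_L/Z_0 or Z_0/R_L (whichever > 1) = 287/50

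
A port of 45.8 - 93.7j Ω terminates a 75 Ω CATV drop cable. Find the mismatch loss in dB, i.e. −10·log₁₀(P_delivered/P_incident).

mismatch loss ≈ 2.31 dB

Γ = (-29.2 − j93.7)/(120.8 − j93.7), |Γ| = 0.642
|Γ|² = 0.412, so P_del/P_inc = 1 − |Γ|² = 0.588
ML = −10·log₁₀(1 − |Γ|²)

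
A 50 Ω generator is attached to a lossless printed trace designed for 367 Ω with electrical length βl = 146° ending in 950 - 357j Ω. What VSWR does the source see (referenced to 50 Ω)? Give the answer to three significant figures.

VSWR ≈ 18.4

tan(βl) = -0.675
Z_in = Z_0·(Z_L + jZ_0·tanβl)/(Z_0 + jZ_L·tanβl) = 436 + j458 Ω
Γ_s = (Z_in − Z_s)/(Z_in + Z_s) = (386 + j458)/(486 + j458), |Γ_s| = 0.897
VSWR = (1 + |Γ_s|)/(1 − |Γ_s|)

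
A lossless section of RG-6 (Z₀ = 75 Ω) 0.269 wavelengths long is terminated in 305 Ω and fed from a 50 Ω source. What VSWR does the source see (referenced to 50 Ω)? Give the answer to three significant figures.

VSWR ≈ 2.76

βl = 2π × 0.269 = 96.8°
tan(βl) = -8.34
Z_in = Z_0·(Z_L + jZ_0·tanβl)/(Z_0 + jZ_L·tanβl) = 18.7 + j8.44 Ω
Γ_s = (Z_in − Z_s)/(Z_in + Z_s) = (-31.3 + j8.44)/(68.7 + j8.44), |Γ_s| = 0.469
VSWR = (1 + |Γ_s|)/(1 − |Γ_s|)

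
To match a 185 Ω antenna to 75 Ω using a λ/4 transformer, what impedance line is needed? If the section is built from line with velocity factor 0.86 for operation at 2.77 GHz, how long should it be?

Z_qwt ≈ 118 Ω; length ≈ 2.33 cm

Z_qwt = √(Z_0·R_L) = √(75 × 185) = √13880
λ = 0.86·c/f = 0.0931 m, so l = λ/4 = 0.0233 m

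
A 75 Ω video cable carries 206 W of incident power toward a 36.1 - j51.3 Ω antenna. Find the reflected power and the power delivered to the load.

|Γ| = |(-38.9 − j51.3)/(111.1 − j51.3)| = 0.526
|Γ|² = 0.277
P_refl = |Γ|²·P_inc = 57 W, P_del = (1 − |Γ|²)·P_inc = 149 W

P_reflected ≈ 57 W; P_delivered ≈ 149 W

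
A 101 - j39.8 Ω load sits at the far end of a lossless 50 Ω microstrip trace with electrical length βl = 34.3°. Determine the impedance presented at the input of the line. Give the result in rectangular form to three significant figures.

tan(βl) = tan(34.3°) = 0.682
Z_in = Z_0·(Z_L + jZ_0·tanβl)/(Z_0 + jZ_L·tanβl)
     = 50·(101 − j5.69)/(77.1 + j68.9)

Z_in ≈ 34.6 − j34.6 Ω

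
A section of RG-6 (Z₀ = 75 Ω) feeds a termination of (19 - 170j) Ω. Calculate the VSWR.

VSWR ≈ 24.4

Γ = (Z_L − Z_0)/(Z_L + Z_0) = (-56 − j170)/(94 − j170)
|Γ| = 179/194 = 0.921
VSWR = (1 + |Γ|)/(1 − |Γ|) = 1.92/0.0786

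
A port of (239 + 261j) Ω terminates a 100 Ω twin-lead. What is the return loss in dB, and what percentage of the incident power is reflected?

Γ = (139 + j261)/(339 + j261), |Γ| = 0.691
RL = −20·log₁₀(0.691) = 3.21 dB
P_refl/P_inc = |Γ|² = 0.478

RL ≈ 3.21 dB; 47.8% of incident power reflected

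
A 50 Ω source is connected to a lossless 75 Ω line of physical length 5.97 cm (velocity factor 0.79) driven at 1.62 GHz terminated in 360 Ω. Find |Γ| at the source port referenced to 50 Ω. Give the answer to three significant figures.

|Γ| ≈ 0.716

λ = v/f = 0.79·c / 1.62 GHz = 0.146 m
βl = 2π·l/λ = 2π × 0.408 = 147°
tan(βl) = -0.652
Z_in = Z_0·(Z_L + jZ_0·tanβl)/(Z_0 + jZ_L·tanβl) = 47.6 + j99.9 Ω
Γ_s = (Z_in − Z_s)/(Z_in + Z_s) = (-2.45 + j99.9)/(97.6 + j99.9), |Γ_s| = 0.716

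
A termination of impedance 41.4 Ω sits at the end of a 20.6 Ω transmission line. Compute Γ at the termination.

Γ = (Z_L − Z_0)/(Z_L + Z_0) = (41.4 − 20.6)/(41.4 + 20.6) = 20.8/62

Γ = 0.335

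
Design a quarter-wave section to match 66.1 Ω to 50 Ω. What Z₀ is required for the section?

Z_qwt = √(Z_0·R_L) = √(50 × 66.1) = √3305

Z_qwt ≈ 57.5 Ω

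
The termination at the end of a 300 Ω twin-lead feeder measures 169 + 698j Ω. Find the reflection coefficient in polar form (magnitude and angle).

Γ ≈ 0.845 ∠ 44.5°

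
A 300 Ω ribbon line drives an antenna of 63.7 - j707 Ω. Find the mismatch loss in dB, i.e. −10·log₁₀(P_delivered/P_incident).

mismatch loss ≈ 9.17 dB

Γ = (-236.3 − j707)/(363.7 − j707), |Γ| = 0.938
|Γ|² = 0.879, so P_del/P_inc = 1 − |Γ|² = 0.121
ML = −10·log₁₀(1 − |Γ|²)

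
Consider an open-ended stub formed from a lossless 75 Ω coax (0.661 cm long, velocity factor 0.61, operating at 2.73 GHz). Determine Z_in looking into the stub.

λ = v/f = 0.61·c / 2.73 GHz = 0.067 m
βl = 2π·l/λ = 2π × 0.0986 = 35.5°
tan(βl) = 0.713
For an open-ended stub, Z_in = −jZ_0·cot(βl) = −jZ_0/tan(βl)

Z_in ≈ −j105 Ω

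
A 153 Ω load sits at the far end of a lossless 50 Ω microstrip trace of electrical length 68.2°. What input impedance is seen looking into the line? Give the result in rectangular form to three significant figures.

Z_in ≈ 18.6 − j17.6 Ω

tan(βl) = tan(68.2°) = 2.5
Z_in = Z_0·(Z_L + jZ_0·tanβl)/(Z_0 + jZ_L·tanβl)
     = 50·(153 + j125)/(50 + j383)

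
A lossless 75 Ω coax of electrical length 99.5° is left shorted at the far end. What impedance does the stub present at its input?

Z_in ≈ −j448 Ω

tan(βl) = -5.98
For a shorted stub, Z_in = jZ_0·tan(βl)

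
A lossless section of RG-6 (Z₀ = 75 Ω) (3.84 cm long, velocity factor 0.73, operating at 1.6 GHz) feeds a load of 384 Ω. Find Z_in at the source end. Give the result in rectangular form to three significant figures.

Z_in ≈ 15.2 + j14 Ω

λ = v/f = 0.73·c / 1.6 GHz = 0.137 m
βl = 2π·l/λ = 2π × 0.281 = 101°
tan(βl) = tan(101°) = -5.15
Z_in = Z_0·(Z_L + jZ_0·tanβl)/(Z_0 + jZ_L·tanβl)
     = 75·(384 − j386)/(75 − j1980)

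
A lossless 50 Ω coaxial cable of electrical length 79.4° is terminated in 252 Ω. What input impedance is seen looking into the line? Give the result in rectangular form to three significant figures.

Z_in ≈ 10.3 − j8.98 Ω

tan(βl) = tan(79.4°) = 5.34
Z_in = Z_0·(Z_L + jZ_0·tanβl)/(Z_0 + jZ_L·tanβl)
     = 50·(252 + j267)/(50 + j1350)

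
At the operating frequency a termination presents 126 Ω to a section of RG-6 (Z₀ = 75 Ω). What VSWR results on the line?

For a purely resistive load, VSWR = R_L/Z_0 or Z_0/R_L (whichever > 1) = 126/75

VSWR ≈ 1.68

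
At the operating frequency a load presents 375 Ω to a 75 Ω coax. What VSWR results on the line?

Γ = (375 − 75)/(375 + 75) = 0.667
VSWR = (1 + 0.667)/(1 − 0.667)

VSWR ≈ 5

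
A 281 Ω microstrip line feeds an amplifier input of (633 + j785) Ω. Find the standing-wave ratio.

VSWR ≈ 5.99

Γ = (Z_L − Z_0)/(Z_L + Z_0) = (352 + j785)/(914 + j785)
|Γ| = 860/1200 = 0.714
VSWR = (1 + |Γ|)/(1 − |Γ|) = 1.71/0.286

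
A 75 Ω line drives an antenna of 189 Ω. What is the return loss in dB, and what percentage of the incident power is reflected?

Γ = (189 − 75)/(189 + 75) = 0.432
RL = −20·log₁₀(0.432) = 7.29 dB
P_refl/P_inc = |Γ|² = 0.186

RL ≈ 7.29 dB; 18.6% of incident power reflected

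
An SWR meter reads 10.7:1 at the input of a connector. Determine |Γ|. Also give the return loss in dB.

|Γ| ≈ 0.829; return loss ≈ 1.63 dB

|Γ| = (S − 1)/(S + 1) = (10.7 − 1)/(10.7 + 1) = 9.7/11.7
RL = −20·log₁₀|Γ| = −20·log₁₀(0.829)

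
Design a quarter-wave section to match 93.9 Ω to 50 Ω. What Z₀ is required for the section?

Z_qwt = √(Z_0·R_L) = √(50 × 93.9) = √4695

Z_qwt ≈ 68.5 Ω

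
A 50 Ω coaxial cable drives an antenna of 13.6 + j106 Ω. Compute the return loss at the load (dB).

Γ = (-36.4 + j106)/(63.6 + j106), |Γ| = 0.907
RL = −20·log₁₀|Γ| = −20·log₁₀(0.907)

RL ≈ 0.851 dB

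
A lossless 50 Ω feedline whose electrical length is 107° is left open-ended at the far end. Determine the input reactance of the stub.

tan(βl) = -3.27
For an open-ended stub, Z_in = −jZ_0·cot(βl) = −jZ_0/tan(βl)

X_in ≈ 15.3 Ω (inductive)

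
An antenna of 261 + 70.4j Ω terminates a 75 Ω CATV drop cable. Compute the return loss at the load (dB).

RL ≈ 4.74 dB

Γ = (186 + j70.4)/(336 + j70.4), |Γ| = 0.579
RL = −20·log₁₀|Γ| = −20·log₁₀(0.579)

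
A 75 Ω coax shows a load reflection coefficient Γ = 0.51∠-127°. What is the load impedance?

Z_L ≈ 29.6 − j32.6 Ω

Z_L = Z_0·(1 + Γ)/(1 − Γ) = 75·(0.693 − j0.407)/(1.31 + j0.407)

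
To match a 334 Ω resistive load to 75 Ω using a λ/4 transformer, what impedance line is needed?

Z_qwt ≈ 158 Ω

Z_qwt = √(Z_0·R_L) = √(75 × 334) = √25050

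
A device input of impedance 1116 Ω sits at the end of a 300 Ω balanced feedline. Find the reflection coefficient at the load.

Γ = 0.576

Γ = (Z_L − Z_0)/(Z_L + Z_0) = (1116 − 300)/(1116 + 300) = 816/1416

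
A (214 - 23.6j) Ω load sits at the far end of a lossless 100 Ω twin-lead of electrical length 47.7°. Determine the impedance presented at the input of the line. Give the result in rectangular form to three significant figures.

tan(βl) = tan(47.7°) = 1.1
Z_in = Z_0·(Z_L + jZ_0·tanβl)/(Z_0 + jZ_L·tanβl)
     = 100·(214 + j86.3)/(126 + j235)

Z_in ≈ 66.4 − j55.4 Ω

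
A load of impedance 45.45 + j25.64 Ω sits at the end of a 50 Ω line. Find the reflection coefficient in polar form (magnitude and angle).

Γ = (Z_L − Z_0)/(Z_L + Z_0) = (-4.55 + j25.64)/(95.45 + j25.64)
|Γ| = 26/98.8 = 0.263

Γ ≈ 0.263 ∠ 85°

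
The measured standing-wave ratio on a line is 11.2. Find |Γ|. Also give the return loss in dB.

|Γ| = (S − 1)/(S + 1) = (11.2 − 1)/(11.2 + 1) = 10.2/12.2
RL = −20·log₁₀|Γ| = −20·log₁₀(0.836)

|Γ| ≈ 0.836; return loss ≈ 1.56 dB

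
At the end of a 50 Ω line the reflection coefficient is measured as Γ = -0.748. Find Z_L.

Z_L = Z_0·(1 + Γ)/(1 − Γ) = 50·(0.252)/(1.75)

Z_L ≈ 7.21 Ω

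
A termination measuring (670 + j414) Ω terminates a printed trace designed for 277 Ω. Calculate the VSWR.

VSWR ≈ 3.47

Γ = (Z_L − Z_0)/(Z_L + Z_0) = (393 + j414)/(947 + j414)
|Γ| = 571/1030 = 0.552
VSWR = (1 + |Γ|)/(1 − |Γ|) = 1.55/0.448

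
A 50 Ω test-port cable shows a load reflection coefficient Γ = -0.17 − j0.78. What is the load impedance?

Z_L = Z_0·(1 + Γ)/(1 − Γ) = 50·(0.83 − j0.78)/(1.17 + j0.78)

Z_L ≈ 9.17 − j39.4 Ω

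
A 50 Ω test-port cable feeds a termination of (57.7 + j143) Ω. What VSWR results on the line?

Γ = (Z_L − Z_0)/(Z_L + Z_0) = (7.7 + j143)/(107.7 + j143)
|Γ| = 143/179 = 0.8
VSWR = (1 + |Γ|)/(1 − |Γ|) = 1.8/0.2

VSWR ≈ 9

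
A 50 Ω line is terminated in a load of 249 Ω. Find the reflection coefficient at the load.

Γ = (Z_L − Z_0)/(Z_L + Z_0) = (249 − 50)/(249 + 50) = 199/299

Γ = 0.666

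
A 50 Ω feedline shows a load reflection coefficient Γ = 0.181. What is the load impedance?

Z_L = Z_0·(1 + Γ)/(1 − Γ) = 50·(1.18)/(0.819)

Z_L ≈ 72.1 Ω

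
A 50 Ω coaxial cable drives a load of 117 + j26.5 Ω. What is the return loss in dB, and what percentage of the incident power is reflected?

Γ = (67 + j26.5)/(167 + j26.5), |Γ| = 0.426
RL = −20·log₁₀(0.426) = 7.41 dB
P_refl/P_inc = |Γ|² = 0.182

RL ≈ 7.41 dB; 18.2% of incident power reflected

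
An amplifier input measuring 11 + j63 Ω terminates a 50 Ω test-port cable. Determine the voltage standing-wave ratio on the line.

Γ = (Z_L − Z_0)/(Z_L + Z_0) = (-39 + j63)/(61 + j63)
|Γ| = 74.1/87.7 = 0.845
VSWR = (1 + |Γ|)/(1 − |Γ|) = 1.84/0.155

VSWR ≈ 11.9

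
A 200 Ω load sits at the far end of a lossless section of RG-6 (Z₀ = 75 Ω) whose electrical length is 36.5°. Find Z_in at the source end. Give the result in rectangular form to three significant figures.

Z_in ≈ 63.2 − j69.3 Ω

tan(βl) = tan(36.5°) = 0.74
Z_in = Z_0·(Z_L + jZ_0·tanβl)/(Z_0 + jZ_L·tanβl)
     = 75·(200 + j55.5)/(75 + j148)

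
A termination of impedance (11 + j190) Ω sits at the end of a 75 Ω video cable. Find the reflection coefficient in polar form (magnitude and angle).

Γ ≈ 0.961 ∠ 43°

Γ = (Z_L − Z_0)/(Z_L + Z_0) = (-64 + j190)/(86 + j190)
|Γ| = 200/209 = 0.961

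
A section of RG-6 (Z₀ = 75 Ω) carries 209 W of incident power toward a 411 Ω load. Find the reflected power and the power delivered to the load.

P_reflected ≈ 99.9 W; P_delivered ≈ 109 W

Γ = (411 − 75)/(411 + 75) = 0.691
|Γ|² = 0.478
P_refl = |Γ|²·P_inc = 99.9 W, P_del = (1 − |Γ|²)·P_inc = 109 W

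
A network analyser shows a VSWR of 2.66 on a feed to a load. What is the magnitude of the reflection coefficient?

|Γ| = (S − 1)/(S + 1) = (2.66 − 1)/(2.66 + 1) = 1.66/3.66

|Γ| ≈ 0.454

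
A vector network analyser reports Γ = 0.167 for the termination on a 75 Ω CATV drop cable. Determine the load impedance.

Z_L ≈ 105 Ω

Z_L = Z_0·(1 + Γ)/(1 − Γ) = 75·(1.17)/(0.833)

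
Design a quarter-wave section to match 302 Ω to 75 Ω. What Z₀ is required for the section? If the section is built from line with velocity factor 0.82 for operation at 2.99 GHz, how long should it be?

Z_qwt ≈ 150 Ω; length ≈ 2.06 cm

Z_qwt = √(Z_0·R_L) = √(75 × 302) = √22650
λ = 0.82·c/f = 0.0823 m, so l = λ/4 = 0.0206 m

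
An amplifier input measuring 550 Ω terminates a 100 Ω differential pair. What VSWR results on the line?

Γ = (550 − 100)/(550 + 100) = 0.692
VSWR = (1 + 0.692)/(1 − 0.692)

VSWR ≈ 5.5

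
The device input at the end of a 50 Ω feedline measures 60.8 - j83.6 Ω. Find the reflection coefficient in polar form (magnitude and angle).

Γ = (Z_L − Z_0)/(Z_L + Z_0) = (10.8 − j83.6)/(110.8 − j83.6)
|Γ| = 84.3/139 = 0.607

Γ ≈ 0.607 ∠ -45.6°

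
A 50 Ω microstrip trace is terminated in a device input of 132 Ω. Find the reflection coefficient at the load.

Γ = 0.451

Γ = (Z_L − Z_0)/(Z_L + Z_0) = (132 − 50)/(132 + 50) = 82/182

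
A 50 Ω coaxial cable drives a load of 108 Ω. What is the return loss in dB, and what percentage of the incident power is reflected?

Γ = (108 − 50)/(108 + 50) = 0.367
RL = −20·log₁₀(0.367) = 8.7 dB
P_refl/P_inc = |Γ|² = 0.135

RL ≈ 8.7 dB; 13.5% of incident power reflected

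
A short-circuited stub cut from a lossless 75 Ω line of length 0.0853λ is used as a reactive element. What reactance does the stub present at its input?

βl = 2π × 0.0853 = 30.7°
tan(βl) = 0.594
For a short-circuited stub, Z_in = jZ_0·tan(βl)

X_in ≈ 44.5 Ω (inductive)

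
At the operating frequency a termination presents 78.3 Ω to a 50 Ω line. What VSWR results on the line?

VSWR ≈ 1.57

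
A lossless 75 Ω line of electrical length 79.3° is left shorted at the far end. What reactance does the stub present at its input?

X_in ≈ 397 Ω (inductive)

tan(βl) = 5.29
For a shorted stub, Z_in = jZ_0·tan(βl)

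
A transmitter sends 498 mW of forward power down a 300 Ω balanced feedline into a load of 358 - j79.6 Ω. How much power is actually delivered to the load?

P_delivered ≈ 487 mW

|Γ| = |(58 − j79.6)/(658 − j79.6)| = 0.149
|Γ|² = 0.0221
P_refl = |Γ|²·P_inc = 11 mW, P_del = (1 − |Γ|²)·P_inc = 487 mW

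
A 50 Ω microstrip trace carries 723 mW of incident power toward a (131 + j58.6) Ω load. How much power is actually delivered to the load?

|Γ| = |(81 + j58.6)/(181 + j58.6)| = 0.525
|Γ|² = 0.276
P_refl = |Γ|²·P_inc = 200 mW, P_del = (1 − |Γ|²)·P_inc = 523 mW

P_delivered ≈ 523 mW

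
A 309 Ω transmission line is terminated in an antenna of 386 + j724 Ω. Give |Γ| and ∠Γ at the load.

Γ ≈ 0.725 ∠ 37.8°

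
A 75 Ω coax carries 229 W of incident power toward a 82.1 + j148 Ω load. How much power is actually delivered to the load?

|Γ| = |(7.1 + j148)/(157.1 + j148)| = 0.687
|Γ|² = 0.471
P_refl = |Γ|²·P_inc = 108 W, P_del = (1 − |Γ|²)·P_inc = 121 W

P_delivered ≈ 121 W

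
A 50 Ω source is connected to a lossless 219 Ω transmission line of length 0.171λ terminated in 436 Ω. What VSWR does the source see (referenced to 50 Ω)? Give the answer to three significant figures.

VSWR ≈ 3.79

βl = 2π × 0.171 = 61.6°
tan(βl) = 1.85
Z_in = Z_0·(Z_L + jZ_0·tanβl)/(Z_0 + jZ_L·tanβl) = 132 − j82.6 Ω
Γ_s = (Z_in − Z_s)/(Z_in + Z_s) = (82.5 − j82.6)/(182 − j82.6), |Γ_s| = 0.583
VSWR = (1 + |Γ_s|)/(1 − |Γ_s|)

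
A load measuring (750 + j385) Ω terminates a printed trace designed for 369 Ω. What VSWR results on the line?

VSWR ≈ 2.69

Γ = (Z_L − Z_0)/(Z_L + Z_0) = (381 + j385)/(1119 + j385)
|Γ| = 542/1180 = 0.458
VSWR = (1 + |Γ|)/(1 − |Γ|) = 1.46/0.542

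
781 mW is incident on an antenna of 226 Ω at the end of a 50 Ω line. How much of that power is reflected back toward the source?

Γ = (226 − 50)/(226 + 50) = 0.638
|Γ|² = 0.407
P_refl = |Γ|²·P_inc = 318 mW, P_del = (1 − |Γ|²)·P_inc = 463 mW

P_reflected ≈ 318 mW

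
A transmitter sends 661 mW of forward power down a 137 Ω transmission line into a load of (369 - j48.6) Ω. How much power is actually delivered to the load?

|Γ| = |(232 − j48.6)/(506 − j48.6)| = 0.466
|Γ|² = 0.217
P_refl = |Γ|²·P_inc = 144 mW, P_del = (1 − |Γ|²)·P_inc = 517 mW

P_delivered ≈ 517 mW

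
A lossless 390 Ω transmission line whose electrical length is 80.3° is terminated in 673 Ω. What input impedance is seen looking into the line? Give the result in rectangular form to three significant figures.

Z_in ≈ 230 − j43.8 Ω

tan(βl) = tan(80.3°) = 5.85
Z_in = Z_0·(Z_L + jZ_0·tanβl)/(Z_0 + jZ_L·tanβl)
     = 390·(673 + j2280)/(390 + j3940)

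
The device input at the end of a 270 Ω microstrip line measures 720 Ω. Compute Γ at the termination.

Γ = 0.455

Γ = (Z_L − Z_0)/(Z_L + Z_0) = (720 − 270)/(720 + 270) = 450/990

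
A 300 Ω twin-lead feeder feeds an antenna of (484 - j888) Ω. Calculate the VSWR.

VSWR ≈ 7.53

Γ = (Z_L − Z_0)/(Z_L + Z_0) = (184 − j888)/(784 − j888)
|Γ| = 907/1180 = 0.766
VSWR = (1 + |Γ|)/(1 − |Γ|) = 1.77/0.234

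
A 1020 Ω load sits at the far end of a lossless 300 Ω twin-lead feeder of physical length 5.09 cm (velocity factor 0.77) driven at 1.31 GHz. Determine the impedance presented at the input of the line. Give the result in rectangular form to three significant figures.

Z_in ≈ 93.2 + j67.5 Ω

λ = v/f = 0.77·c / 1.31 GHz = 0.176 m
βl = 2π·l/λ = 2π × 0.289 = 104°
tan(βl) = tan(104°) = -4.04
Z_in = Z_0·(Z_L + jZ_0·tanβl)/(Z_0 + jZ_L·tanβl)
     = 300·(1020 − j1210)/(300 − j4120)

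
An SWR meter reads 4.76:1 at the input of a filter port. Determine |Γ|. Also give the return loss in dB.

|Γ| ≈ 0.653; return loss ≈ 3.7 dB

|Γ| = (S − 1)/(S + 1) = (4.76 − 1)/(4.76 + 1) = 3.76/5.76
RL = −20·log₁₀|Γ| = −20·log₁₀(0.653)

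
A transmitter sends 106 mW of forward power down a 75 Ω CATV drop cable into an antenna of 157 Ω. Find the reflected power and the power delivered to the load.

Γ = (157 − 75)/(157 + 75) = 0.353
|Γ|² = 0.125
P_refl = |Γ|²·P_inc = 13.2 mW, P_del = (1 − |Γ|²)·P_inc = 92.8 mW

P_reflected ≈ 13.2 mW; P_delivered ≈ 92.8 mW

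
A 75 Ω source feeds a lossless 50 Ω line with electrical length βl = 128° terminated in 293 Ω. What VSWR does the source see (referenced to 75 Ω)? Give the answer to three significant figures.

tan(βl) = -1.28
Z_in = Z_0·(Z_L + jZ_0·tanβl)/(Z_0 + jZ_L·tanβl) = 13.5 + j37.3 Ω
Γ_s = (Z_in − Z_s)/(Z_in + Z_s) = (-61.5 + j37.3)/(88.5 + j37.3), |Γ_s| = 0.749
VSWR = (1 + |Γ_s|)/(1 − |Γ_s|)

VSWR ≈ 6.96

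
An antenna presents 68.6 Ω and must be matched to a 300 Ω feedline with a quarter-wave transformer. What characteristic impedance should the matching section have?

Z_qwt = √(Z_0·R_L) = √(300 × 68.6) = √20580

Z_qwt ≈ 143 Ω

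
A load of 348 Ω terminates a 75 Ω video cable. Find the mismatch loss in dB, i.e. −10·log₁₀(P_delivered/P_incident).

mismatch loss ≈ 2.34 dB

Γ = (348 − 75)/(348 + 75) = 0.645
|Γ|² = 0.417, so P_del/P_inc = 1 − |Γ|² = 0.583
ML = −10·log₁₀(1 − |Γ|²)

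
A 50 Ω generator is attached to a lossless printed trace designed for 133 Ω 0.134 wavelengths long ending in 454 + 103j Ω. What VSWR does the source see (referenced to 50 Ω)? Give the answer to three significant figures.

VSWR ≈ 5.81

βl = 2π × 0.134 = 48.2°
tan(βl) = 1.12
Z_in = Z_0·(Z_L + jZ_0·tanβl)/(Z_0 + jZ_L·tanβl) = 69.9 − j116 Ω
Γ_s = (Z_in − Z_s)/(Z_in + Z_s) = (19.9 − j116)/(120 − j116), |Γ_s| = 0.706
VSWR = (1 + |Γ_s|)/(1 − |Γ_s|)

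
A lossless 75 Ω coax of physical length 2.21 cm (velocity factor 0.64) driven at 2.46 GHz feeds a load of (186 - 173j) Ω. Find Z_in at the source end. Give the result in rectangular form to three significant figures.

λ = v/f = 0.64·c / 2.46 GHz = 0.078 m
βl = 2π·l/λ = 2π × 0.283 = 102°
tan(βl) = tan(102°) = -4.73
Z_in = Z_0·(Z_L + jZ_0·tanβl)/(Z_0 + jZ_L·tanβl)
     = 75·(186 − j528)/(-743 − j880)

Z_in ≈ 18.4 + j31.4 Ω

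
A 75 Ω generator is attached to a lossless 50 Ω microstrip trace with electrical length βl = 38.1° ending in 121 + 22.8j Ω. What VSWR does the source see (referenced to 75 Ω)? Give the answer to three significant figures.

tan(βl) = 0.784
Z_in = Z_0·(Z_L + jZ_0·tanβl)/(Z_0 + jZ_L·tanβl) = 48.7 − j47.3 Ω
Γ_s = (Z_in − Z_s)/(Z_in + Z_s) = (-26.3 − j47.3)/(124 − j47.3), |Γ_s| = 0.409
VSWR = (1 + |Γ_s|)/(1 − |Γ_s|)

VSWR ≈ 2.38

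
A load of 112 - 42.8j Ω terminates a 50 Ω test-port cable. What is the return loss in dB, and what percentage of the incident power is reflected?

Γ = (62 − j42.8)/(162 − j42.8), |Γ| = 0.45
RL = −20·log₁₀(0.45) = 6.94 dB
P_refl/P_inc = |Γ|² = 0.202

RL ≈ 6.94 dB; 20.2% of incident power reflected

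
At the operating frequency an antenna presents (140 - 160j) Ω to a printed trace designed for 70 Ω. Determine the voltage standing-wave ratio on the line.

VSWR ≈ 4.91

Γ = (Z_L − Z_0)/(Z_L + Z_0) = (70 − j160)/(210 − j160)
|Γ| = 175/264 = 0.662
VSWR = (1 + |Γ|)/(1 − |Γ|) = 1.66/0.338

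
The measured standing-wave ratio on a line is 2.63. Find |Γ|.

|Γ| ≈ 0.449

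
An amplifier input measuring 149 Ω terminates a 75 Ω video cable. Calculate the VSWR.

Γ = (149 − 75)/(149 + 75) = 0.33
VSWR = (1 + 0.33)/(1 − 0.33)

VSWR ≈ 1.99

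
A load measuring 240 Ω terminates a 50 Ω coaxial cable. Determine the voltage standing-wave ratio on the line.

VSWR ≈ 4.8

For a purely resistive load, VSWR = R_L/Z_0 or Z_0/R_L (whichever > 1) = 240/50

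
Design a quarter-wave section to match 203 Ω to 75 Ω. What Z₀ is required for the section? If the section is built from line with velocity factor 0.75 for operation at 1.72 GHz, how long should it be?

Z_qwt ≈ 123 Ω; length ≈ 3.27 cm

Z_qwt = √(Z_0·R_L) = √(75 × 203) = √15220
λ = 0.75·c/f = 0.131 m, so l = λ/4 = 0.0327 m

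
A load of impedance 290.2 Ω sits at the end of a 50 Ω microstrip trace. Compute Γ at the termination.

Γ = (Z_L − Z_0)/(Z_L + Z_0) = (290.2 − 50)/(290.2 + 50) = 240.2/340.2

Γ = 0.706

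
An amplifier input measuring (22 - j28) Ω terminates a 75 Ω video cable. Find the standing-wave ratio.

Γ = (Z_L − Z_0)/(Z_L + Z_0) = (-53 − j28)/(97 − j28)
|Γ| = 59.9/101 = 0.594
VSWR = (1 + |Γ|)/(1 − |Γ|) = 1.59/0.406

VSWR ≈ 3.92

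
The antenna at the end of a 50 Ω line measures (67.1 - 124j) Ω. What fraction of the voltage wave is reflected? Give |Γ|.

|Γ| ≈ 0.734

Γ = (Z_L − Z_0)/(Z_L + Z_0) = (17.1 − j124)/(117.1 − j124)
|Γ| = 125/171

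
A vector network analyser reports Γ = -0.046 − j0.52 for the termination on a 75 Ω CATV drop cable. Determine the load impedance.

Z_L ≈ 40 − j57.2 Ω

Z_L = Z_0·(1 + Γ)/(1 − Γ) = 75·(0.954 − j0.52)/(1.05 + j0.52)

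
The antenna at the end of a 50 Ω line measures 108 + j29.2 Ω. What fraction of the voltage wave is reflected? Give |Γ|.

Γ = (Z_L − Z_0)/(Z_L + Z_0) = (58 + j29.2)/(158 + j29.2)
|Γ| = 64.9/161

|Γ| ≈ 0.404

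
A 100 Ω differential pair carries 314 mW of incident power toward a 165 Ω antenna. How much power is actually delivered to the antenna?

Γ = (165 − 100)/(165 + 100) = 0.245
|Γ|² = 0.0602
P_refl = |Γ|²·P_inc = 18.9 mW, P_del = (1 − |Γ|²)·P_inc = 295 mW

P_delivered ≈ 295 mW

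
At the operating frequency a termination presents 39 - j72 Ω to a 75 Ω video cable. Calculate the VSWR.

VSWR ≈ 3.96

Γ = (Z_L − Z_0)/(Z_L + Z_0) = (-36 − j72)/(114 − j72)
|Γ| = 80.5/135 = 0.597
VSWR = (1 + |Γ|)/(1 − |Γ|) = 1.6/0.403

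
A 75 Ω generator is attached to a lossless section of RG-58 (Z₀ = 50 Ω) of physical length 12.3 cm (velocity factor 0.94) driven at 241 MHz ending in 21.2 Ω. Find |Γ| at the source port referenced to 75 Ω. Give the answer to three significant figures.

|Γ| ≈ 0.482

λ = v/f = 0.94·c / 241 MHz = 1.17 m
βl = 2π·l/λ = 2π × 0.105 = 37.8°
tan(βl) = 0.777
Z_in = Z_0·(Z_L + jZ_0·tanβl)/(Z_0 + jZ_L·tanβl) = 30.7 + j28.7 Ω
Γ_s = (Z_in − Z_s)/(Z_in + Z_s) = (-44.3 + j28.7)/(106 + j28.7), |Γ_s| = 0.482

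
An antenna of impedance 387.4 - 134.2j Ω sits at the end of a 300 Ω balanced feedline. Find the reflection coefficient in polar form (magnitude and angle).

Γ ≈ 0.229 ∠ -45.9°

Γ = (Z_L − Z_0)/(Z_L + Z_0) = (87.4 − j134.2)/(687.4 − j134.2)
|Γ| = 160/700 = 0.229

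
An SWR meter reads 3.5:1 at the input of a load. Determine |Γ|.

|Γ| = (S − 1)/(S + 1) = (3.5 − 1)/(3.5 + 1) = 2.5/4.5

|Γ| ≈ 0.556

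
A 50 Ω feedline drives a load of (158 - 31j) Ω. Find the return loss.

Γ = (108 − j31)/(208 − j31), |Γ| = 0.534
RL = −20·log₁₀|Γ| = −20·log₁₀(0.534)

RL ≈ 5.44 dB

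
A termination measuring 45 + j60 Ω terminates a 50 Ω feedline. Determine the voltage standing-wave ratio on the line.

Γ = (Z_L − Z_0)/(Z_L + Z_0) = (-5 + j60)/(95 + j60)
|Γ| = 60.2/112 = 0.536
VSWR = (1 + |Γ|)/(1 − |Γ|) = 1.54/0.464

VSWR ≈ 3.31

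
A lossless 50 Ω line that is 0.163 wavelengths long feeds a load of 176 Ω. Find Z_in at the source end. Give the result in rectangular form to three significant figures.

βl = 2π × 0.163 = 58.7°
tan(βl) = tan(58.7°) = 1.64
Z_in = Z_0·(Z_L + jZ_0·tanβl)/(Z_0 + jZ_L·tanβl)
     = 50·(176 + j82.2)/(50 + j289)

Z_in ≈ 18.9 − j27.2 Ω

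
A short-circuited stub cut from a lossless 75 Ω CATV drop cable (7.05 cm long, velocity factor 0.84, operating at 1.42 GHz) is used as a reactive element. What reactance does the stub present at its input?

λ = v/f = 0.84·c / 1.42 GHz = 0.177 m
βl = 2π·l/λ = 2π × 0.397 = 143°
tan(βl) = -0.753
For a short-circuited stub, Z_in = jZ_0·tan(βl)

X_in ≈ -56.5 Ω (capacitive)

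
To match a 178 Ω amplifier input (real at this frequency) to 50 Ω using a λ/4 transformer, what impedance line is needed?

Z_qwt ≈ 94.3 Ω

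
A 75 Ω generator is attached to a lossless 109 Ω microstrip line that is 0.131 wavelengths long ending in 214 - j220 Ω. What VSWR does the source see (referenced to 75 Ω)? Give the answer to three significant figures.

VSWR ≈ 3.71

βl = 2π × 0.131 = 47.2°
tan(βl) = 1.08
Z_in = Z_0·(Z_L + jZ_0·tanβl)/(Z_0 + jZ_L·tanβl) = 31.8 − j53.4 Ω
Γ_s = (Z_in − Z_s)/(Z_in + Z_s) = (-43.2 − j53.4)/(107 − j53.4), |Γ_s| = 0.576
VSWR = (1 + |Γ_s|)/(1 − |Γ_s|)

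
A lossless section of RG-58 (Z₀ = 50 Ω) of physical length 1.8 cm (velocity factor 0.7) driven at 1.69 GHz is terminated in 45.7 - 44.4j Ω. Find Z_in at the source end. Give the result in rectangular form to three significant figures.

Z_in ≈ 20.3 − j1.85 Ω

λ = v/f = 0.7·c / 1.69 GHz = 0.124 m
βl = 2π·l/λ = 2π × 0.145 = 52.1°
tan(βl) = tan(52.1°) = 1.29
Z_in = Z_0·(Z_L + jZ_0·tanβl)/(Z_0 + jZ_L·tanβl)
     = 50·(45.7 + j19.9)/(107 + j58.8)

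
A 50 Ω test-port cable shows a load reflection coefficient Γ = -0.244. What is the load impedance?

Z_L = Z_0·(1 + Γ)/(1 − Γ) = 50·(0.756)/(1.24)

Z_L ≈ 30.4 Ω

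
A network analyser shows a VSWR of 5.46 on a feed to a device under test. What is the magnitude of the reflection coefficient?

|Γ| = (S − 1)/(S + 1) = (5.46 − 1)/(5.46 + 1) = 4.46/6.46

|Γ| ≈ 0.69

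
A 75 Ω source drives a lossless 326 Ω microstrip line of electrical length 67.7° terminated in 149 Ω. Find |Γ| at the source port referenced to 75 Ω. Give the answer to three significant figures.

tan(βl) = 2.44
Z_in = Z_0·(Z_L + jZ_0·tanβl)/(Z_0 + jZ_L·tanβl) = 462 + j280 Ω
Γ_s = (Z_in − Z_s)/(Z_in + Z_s) = (387 + j280)/(537 + j280), |Γ_s| = 0.789

|Γ| ≈ 0.789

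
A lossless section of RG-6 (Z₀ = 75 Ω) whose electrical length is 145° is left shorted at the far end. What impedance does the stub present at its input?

Z_in ≈ −j52.5 Ω

tan(βl) = -0.7
For a shorted stub, Z_in = jZ_0·tan(βl)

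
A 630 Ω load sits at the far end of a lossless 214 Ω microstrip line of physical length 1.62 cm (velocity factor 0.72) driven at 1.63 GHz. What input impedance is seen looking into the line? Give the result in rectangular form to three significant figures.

λ = v/f = 0.72·c / 1.63 GHz = 0.133 m
βl = 2π·l/λ = 2π × 0.122 = 44°
tan(βl) = tan(44°) = 0.966
Z_in = Z_0·(Z_L + jZ_0·tanβl)/(Z_0 + jZ_L·tanβl)
     = 214·(630 + j207)/(214 + j609)

Z_in ≈ 134 − j174 Ω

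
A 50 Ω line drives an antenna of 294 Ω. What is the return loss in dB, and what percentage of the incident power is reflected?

Γ = (294 − 50)/(294 + 50) = 0.709
RL = −20·log₁₀(0.709) = 2.98 dB
P_refl/P_inc = |Γ|² = 0.503

RL ≈ 2.98 dB; 50.3% of incident power reflected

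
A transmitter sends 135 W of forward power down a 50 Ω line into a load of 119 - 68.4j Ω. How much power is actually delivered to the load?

P_delivered ≈ 96.7 W

|Γ| = |(69 − j68.4)/(169 − j68.4)| = 0.533
|Γ|² = 0.284
P_refl = |Γ|²·P_inc = 38.3 W, P_del = (1 − |Γ|²)·P_inc = 96.7 W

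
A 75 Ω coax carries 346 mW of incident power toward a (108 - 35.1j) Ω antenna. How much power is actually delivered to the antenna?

P_delivered ≈ 323 mW

|Γ| = |(33 − j35.1)/(183 − j35.1)| = 0.259
|Γ|² = 0.0668
P_refl = |Γ|²·P_inc = 23.1 mW, P_del = (1 − |Γ|²)·P_inc = 323 mW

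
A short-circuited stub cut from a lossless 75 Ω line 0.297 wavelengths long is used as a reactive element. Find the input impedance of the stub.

Z_in ≈ −j247 Ω

βl = 2π × 0.297 = 107°
tan(βl) = -3.29
For a short-circuited stub, Z_in = jZ_0·tan(βl)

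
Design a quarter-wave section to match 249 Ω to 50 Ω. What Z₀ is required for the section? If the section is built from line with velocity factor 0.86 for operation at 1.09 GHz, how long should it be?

Z_qwt = √(Z_0·R_L) = √(50 × 249) = √12450
λ = 0.86·c/f = 0.237 m, so l = λ/4 = 0.0592 m

Z_qwt ≈ 112 Ω; length ≈ 5.92 cm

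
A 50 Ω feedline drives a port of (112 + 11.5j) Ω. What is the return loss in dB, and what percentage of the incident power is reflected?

RL ≈ 8.22 dB; 15.1% of incident power reflected

Γ = (62 + j11.5)/(162 + j11.5), |Γ| = 0.388
RL = −20·log₁₀(0.388) = 8.22 dB
P_refl/P_inc = |Γ|² = 0.151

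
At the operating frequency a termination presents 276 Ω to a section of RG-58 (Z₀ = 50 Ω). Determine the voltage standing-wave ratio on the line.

VSWR ≈ 5.52

For a purely resistive load, VSWR = R_L/Z_0 or Z_0/R_L (whichever > 1) = 276/50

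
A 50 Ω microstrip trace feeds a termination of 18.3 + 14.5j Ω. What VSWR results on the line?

VSWR ≈ 2.99

Γ = (Z_L − Z_0)/(Z_L + Z_0) = (-31.7 + j14.5)/(68.3 + j14.5)
|Γ| = 34.9/69.8 = 0.499
VSWR = (1 + |Γ|)/(1 − |Γ|) = 1.5/0.501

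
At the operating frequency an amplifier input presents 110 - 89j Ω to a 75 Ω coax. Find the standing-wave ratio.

Γ = (Z_L − Z_0)/(Z_L + Z_0) = (35 − j89)/(185 − j89)
|Γ| = 95.6/205 = 0.466
VSWR = (1 + |Γ|)/(1 − |Γ|) = 1.47/0.534

VSWR ≈ 2.74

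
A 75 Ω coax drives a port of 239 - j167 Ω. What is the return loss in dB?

RL ≈ 3.63 dB

Γ = (164 − j167)/(314 − j167), |Γ| = 0.658
RL = −20·log₁₀|Γ| = −20·log₁₀(0.658)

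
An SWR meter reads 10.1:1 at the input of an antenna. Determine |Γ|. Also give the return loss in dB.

|Γ| = (S − 1)/(S + 1) = (10.1 − 1)/(10.1 + 1) = 9.1/11.1
RL = −20·log₁₀|Γ| = −20·log₁₀(0.82)

|Γ| ≈ 0.82; return loss ≈ 1.73 dB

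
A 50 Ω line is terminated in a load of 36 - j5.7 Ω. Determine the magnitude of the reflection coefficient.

|Γ| ≈ 0.175

Γ = (Z_L − Z_0)/(Z_L + Z_0) = (-14 − j5.7)/(86 − j5.7)
|Γ| = 15.1/86.2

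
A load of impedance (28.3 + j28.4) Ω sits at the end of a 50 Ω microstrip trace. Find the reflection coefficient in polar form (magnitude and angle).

Γ ≈ 0.429 ∠ 107°

Γ = (Z_L − Z_0)/(Z_L + Z_0) = (-21.7 + j28.4)/(78.3 + j28.4)
|Γ| = 35.7/83.3 = 0.429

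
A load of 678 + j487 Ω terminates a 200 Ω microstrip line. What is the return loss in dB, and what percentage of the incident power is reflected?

RL ≈ 3.35 dB; 46.2% of incident power reflected

Γ = (478 + j487)/(878 + j487), |Γ| = 0.68
RL = −20·log₁₀(0.68) = 3.35 dB
P_refl/P_inc = |Γ|² = 0.462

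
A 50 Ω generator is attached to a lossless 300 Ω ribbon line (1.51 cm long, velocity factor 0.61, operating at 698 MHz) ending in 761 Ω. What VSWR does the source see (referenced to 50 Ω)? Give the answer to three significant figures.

λ = v/f = 0.61·c / 698 MHz = 0.262 m
βl = 2π·l/λ = 2π × 0.0576 = 20.7°
tan(βl) = 0.379
Z_in = Z_0·(Z_L + jZ_0·tanβl)/(Z_0 + jZ_L·tanβl) = 453 − j321 Ω
Γ_s = (Z_in − Z_s)/(Z_in + Z_s) = (403 − j321)/(503 − j321), |Γ_s| = 0.863
VSWR = (1 + |Γ_s|)/(1 − |Γ_s|)

VSWR ≈ 13.6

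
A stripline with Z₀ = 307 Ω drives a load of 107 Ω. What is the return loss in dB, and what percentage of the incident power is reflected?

RL ≈ 6.32 dB; 23.3% of incident power reflected

Γ = (107 − 307)/(107 + 307) = -0.483
RL = −20·log₁₀(0.483) = 6.32 dB
P_refl/P_inc = |Γ|² = 0.233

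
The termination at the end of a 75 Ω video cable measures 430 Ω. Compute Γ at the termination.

Γ = 0.703

Γ = (Z_L − Z_0)/(Z_L + Z_0) = (430 − 75)/(430 + 75) = 355/505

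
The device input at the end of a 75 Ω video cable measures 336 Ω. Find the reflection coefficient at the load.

Γ = (Z_L − Z_0)/(Z_L + Z_0) = (336 − 75)/(336 + 75) = 261/411

Γ = 0.635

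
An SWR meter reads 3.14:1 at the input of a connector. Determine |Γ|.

|Γ| = (S − 1)/(S + 1) = (3.14 − 1)/(3.14 + 1) = 2.14/4.14

|Γ| ≈ 0.517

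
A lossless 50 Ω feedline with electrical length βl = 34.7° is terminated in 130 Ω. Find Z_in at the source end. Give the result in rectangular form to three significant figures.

Z_in ≈ 45.3 − j47 Ω

tan(βl) = tan(34.7°) = 0.692
Z_in = Z_0·(Z_L + jZ_0·tanβl)/(Z_0 + jZ_L·tanβl)
     = 50·(130 + j34.6)/(50 + j90)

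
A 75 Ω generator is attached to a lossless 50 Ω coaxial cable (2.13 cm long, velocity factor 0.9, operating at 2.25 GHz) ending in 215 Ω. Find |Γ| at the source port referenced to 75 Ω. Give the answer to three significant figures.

|Γ| ≈ 0.705

λ = v/f = 0.9·c / 2.25 GHz = 0.12 m
βl = 2π·l/λ = 2π × 0.177 = 63.9°
tan(βl) = 2.04
Z_in = Z_0·(Z_L + jZ_0·tanβl)/(Z_0 + jZ_L·tanβl) = 14.2 − j22.9 Ω
Γ_s = (Z_in − Z_s)/(Z_in + Z_s) = (-60.8 − j22.9)/(89.2 − j22.9), |Γ_s| = 0.705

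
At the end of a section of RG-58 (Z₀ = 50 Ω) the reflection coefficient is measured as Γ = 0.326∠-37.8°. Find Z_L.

Z_L ≈ 75.6 − j33.8 Ω

Z_L = Z_0·(1 + Γ)/(1 − Γ) = 50·(1.26 − j0.2)/(0.742 + j0.2)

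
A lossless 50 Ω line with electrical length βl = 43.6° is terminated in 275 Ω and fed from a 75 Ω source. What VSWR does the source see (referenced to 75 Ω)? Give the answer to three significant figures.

VSWR ≈ 5.88

tan(βl) = 0.952
Z_in = Z_0·(Z_L + jZ_0·tanβl)/(Z_0 + jZ_L·tanβl) = 18.4 − j49 Ω
Γ_s = (Z_in − Z_s)/(Z_in + Z_s) = (-56.6 − j49)/(93.4 − j49), |Γ_s| = 0.709
VSWR = (1 + |Γ_s|)/(1 − |Γ_s|)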